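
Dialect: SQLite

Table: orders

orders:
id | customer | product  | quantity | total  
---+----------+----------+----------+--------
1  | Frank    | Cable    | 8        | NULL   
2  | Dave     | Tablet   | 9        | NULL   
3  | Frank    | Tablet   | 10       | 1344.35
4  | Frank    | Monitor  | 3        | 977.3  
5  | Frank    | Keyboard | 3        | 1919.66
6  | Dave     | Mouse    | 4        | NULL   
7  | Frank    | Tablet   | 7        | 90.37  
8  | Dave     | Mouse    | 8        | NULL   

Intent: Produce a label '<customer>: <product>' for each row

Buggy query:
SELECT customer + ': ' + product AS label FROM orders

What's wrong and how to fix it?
Bug: SQLite uses || for string concatenation; + coerces text to numbers (yielding 0)

Fix: Replace + with || to concatenate text

Corrected query:
SELECT customer || ': ' || product AS label FROM orders

Result:
label          
---------------
Frank: Cable   
Dave: Tablet   
Frank: Tablet  
Frank: Monitor 
Frank: Keyboard
Dave: Mouse    
Frank: Tablet  
Dave: Mouse    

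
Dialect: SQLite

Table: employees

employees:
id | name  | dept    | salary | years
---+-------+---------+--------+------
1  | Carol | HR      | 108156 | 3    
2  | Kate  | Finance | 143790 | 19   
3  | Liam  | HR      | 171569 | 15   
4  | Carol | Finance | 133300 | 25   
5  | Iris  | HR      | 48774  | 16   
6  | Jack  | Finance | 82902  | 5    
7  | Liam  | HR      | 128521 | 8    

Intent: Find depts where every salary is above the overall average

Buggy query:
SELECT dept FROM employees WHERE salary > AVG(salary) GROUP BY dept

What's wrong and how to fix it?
Bug: AVG() is an aggregate; it can't sit directly in WHERE

Fix: Use a subquery for AVG and a HAVING MIN(...) filter so the condition holds for every row in the group

Corrected query:
SELECT dept FROM employees GROUP BY dept HAVING MIN(salary) > (SELECT AVG(salary) FROM employees)

Result:
(no rows)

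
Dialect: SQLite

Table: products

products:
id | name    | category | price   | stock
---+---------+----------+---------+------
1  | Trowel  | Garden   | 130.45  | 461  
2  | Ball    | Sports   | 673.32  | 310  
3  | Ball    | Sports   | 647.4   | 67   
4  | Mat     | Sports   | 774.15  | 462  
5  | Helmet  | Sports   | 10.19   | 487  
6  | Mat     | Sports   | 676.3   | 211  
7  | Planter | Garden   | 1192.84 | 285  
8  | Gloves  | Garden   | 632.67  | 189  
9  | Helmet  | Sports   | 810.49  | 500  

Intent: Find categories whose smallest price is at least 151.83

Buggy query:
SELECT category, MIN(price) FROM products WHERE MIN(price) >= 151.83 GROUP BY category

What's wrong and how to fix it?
Bug: MIN() in WHERE is a misuse of aggregate

Fix: Replace WHERE with HAVING after the GROUP BY

Corrected query:
SELECT category, MIN(price) FROM products GROUP BY category HAVING MIN(price) >= 151.83

Result:
(no rows)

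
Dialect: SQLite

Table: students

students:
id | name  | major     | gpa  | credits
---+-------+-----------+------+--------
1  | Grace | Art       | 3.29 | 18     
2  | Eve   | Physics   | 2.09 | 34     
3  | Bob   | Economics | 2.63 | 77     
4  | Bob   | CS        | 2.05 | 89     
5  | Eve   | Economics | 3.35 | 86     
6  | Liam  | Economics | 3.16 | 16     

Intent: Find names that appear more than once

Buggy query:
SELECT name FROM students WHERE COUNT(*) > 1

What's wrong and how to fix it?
Bug: WHERE can't reference COUNT(*); aggregates are computed after WHERE

Fix: GROUP BY name, then filter groups with HAVING COUNT(*) > 1

Corrected query:
SELECT name FROM students GROUP BY name HAVING COUNT(*) > 1

Result:
name
----
Bob 
Eve 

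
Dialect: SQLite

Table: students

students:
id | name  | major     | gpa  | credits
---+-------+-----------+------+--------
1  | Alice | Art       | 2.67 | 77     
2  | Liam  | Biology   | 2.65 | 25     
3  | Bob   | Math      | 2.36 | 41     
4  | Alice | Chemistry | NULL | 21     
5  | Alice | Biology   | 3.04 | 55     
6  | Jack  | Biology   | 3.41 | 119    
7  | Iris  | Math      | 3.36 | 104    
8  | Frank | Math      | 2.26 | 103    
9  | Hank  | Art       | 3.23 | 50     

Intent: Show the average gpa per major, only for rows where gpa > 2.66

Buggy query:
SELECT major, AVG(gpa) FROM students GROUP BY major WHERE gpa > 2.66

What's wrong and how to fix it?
Bug: Row-level WHERE must come before GROUP BY in the clause order

Fix: Move the WHERE clause before GROUP BY

Corrected query:
SELECT major, AVG(gpa) FROM students WHERE gpa > 2.66 GROUP BY major

Result:
major   | AVG(gpa)
--------+---------
Art     | 2.95    
Biology | 3.225   
Math    | 3.36    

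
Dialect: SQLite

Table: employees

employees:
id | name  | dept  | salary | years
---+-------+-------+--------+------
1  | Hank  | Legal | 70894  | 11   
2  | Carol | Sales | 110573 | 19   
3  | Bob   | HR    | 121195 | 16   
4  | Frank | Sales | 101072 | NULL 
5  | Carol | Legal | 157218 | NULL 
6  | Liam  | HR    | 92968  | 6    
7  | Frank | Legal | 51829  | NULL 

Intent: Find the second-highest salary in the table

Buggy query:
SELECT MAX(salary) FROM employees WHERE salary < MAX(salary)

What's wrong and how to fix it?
Bug: MAX(salary) on the right of the comparison is an aggregate-in-WHERE error

Fix: Compute the overall MAX in a subquery, then take MAX of rows below it

Corrected query:
SELECT MAX(salary) FROM employees WHERE salary < (SELECT MAX(salary) FROM employees)

Result:
MAX(salary)
-----------
121195     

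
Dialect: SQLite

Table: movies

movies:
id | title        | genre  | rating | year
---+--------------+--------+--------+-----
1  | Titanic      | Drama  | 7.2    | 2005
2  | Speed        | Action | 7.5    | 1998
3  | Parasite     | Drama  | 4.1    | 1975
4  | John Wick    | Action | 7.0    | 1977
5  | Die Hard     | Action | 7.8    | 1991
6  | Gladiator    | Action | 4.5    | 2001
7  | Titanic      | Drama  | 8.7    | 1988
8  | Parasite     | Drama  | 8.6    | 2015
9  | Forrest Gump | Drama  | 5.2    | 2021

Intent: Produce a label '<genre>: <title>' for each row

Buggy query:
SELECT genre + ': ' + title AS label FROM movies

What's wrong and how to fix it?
Bug: '+' is numeric addition; on text columns SQLite converts them to 0 instead of concatenating

Fix: Use the || operator for string concatenation

Corrected query:
SELECT genre || ': ' || title AS label FROM movies

Result:
label              
-------------------
Drama: Titanic     
Action: Speed      
Drama: Parasite    
Action: John Wick  
Action: Die Hard   
Action: Gladiator  
Drama: Titanic     
Drama: Parasite    
Drama: Forrest Gump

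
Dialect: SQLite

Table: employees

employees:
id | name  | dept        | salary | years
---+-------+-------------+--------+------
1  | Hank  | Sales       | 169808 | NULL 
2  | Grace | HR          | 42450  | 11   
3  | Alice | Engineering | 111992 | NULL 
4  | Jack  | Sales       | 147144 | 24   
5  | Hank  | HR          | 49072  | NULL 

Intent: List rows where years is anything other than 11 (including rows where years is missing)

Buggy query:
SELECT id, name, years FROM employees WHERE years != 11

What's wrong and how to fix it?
Bug: 'years != 11' is unknown when years is NULL, so NULL rows are silently excluded

Fix: Add an explicit OR years IS NULL to include the missing-value rows

Corrected query:
SELECT id, name, years FROM employees WHERE years != 11 OR years IS NULL

Result:
id | name  | years
---+-------+------
1  | Hank  | NULL 
3  | Alice | NULL 
4  | Jack  | 24   
5  | Hank  | NULL 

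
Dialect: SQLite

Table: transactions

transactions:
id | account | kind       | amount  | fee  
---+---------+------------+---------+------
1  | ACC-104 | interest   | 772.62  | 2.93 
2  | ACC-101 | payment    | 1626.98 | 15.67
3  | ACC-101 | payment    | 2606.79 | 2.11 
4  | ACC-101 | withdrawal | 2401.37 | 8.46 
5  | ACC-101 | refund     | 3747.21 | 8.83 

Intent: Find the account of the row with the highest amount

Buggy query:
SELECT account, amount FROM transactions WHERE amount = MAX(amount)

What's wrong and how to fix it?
Bug: WHERE is evaluated per row; an aggregate over the whole table isn't defined there

Fix: Use a subquery: WHERE amount = (SELECT MAX(amount) FROM transactions)

Corrected query:
SELECT account, amount FROM transactions WHERE amount = (SELECT MAX(amount) FROM transactions)

Result:
account | amount 
--------+--------
ACC-101 | 3747.21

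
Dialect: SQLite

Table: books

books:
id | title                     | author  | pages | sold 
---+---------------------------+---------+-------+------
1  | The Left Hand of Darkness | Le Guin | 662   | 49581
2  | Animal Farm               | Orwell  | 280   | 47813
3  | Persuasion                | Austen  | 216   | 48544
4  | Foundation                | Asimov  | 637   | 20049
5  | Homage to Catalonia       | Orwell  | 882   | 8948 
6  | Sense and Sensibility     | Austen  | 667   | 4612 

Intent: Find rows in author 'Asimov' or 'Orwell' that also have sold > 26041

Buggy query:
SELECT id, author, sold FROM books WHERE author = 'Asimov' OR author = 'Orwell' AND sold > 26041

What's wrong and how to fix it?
Bug: Without parentheses, AND is evaluated before OR, so the sold filter only applies to the 'Orwell' branch

Fix: Group the OR with parentheses (or use IN), then AND the threshold

Corrected query:
SELECT id, author, sold FROM books WHERE (author = 'Asimov' OR author = 'Orwell') AND sold > 26041

Result:
id | author | sold 
---+--------+------
2  | Orwell | 47813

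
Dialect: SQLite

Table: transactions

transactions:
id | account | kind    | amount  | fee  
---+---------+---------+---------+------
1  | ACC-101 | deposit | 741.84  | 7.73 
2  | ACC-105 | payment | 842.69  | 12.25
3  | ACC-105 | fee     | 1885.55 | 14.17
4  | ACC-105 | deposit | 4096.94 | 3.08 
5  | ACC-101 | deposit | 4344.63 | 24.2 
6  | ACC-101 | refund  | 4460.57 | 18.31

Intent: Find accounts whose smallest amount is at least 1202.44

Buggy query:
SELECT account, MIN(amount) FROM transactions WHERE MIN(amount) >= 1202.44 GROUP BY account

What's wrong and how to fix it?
Bug: MIN() in WHERE is a misuse of aggregate

Fix: Use HAVING for the per-group MIN condition

Corrected query:
SELECT account, MIN(amount) FROM transactions GROUP BY account HAVING MIN(amount) >= 1202.44

Result:
(no rows)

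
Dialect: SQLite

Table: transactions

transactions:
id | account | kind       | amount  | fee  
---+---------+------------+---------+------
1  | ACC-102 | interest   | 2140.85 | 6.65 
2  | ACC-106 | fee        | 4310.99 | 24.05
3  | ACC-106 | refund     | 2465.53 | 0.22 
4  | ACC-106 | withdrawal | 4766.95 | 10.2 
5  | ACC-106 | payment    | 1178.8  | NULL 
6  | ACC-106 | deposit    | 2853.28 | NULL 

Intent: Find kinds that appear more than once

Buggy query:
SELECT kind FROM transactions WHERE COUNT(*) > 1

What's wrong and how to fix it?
Bug: COUNT(*) is an aggregate and cannot be used in WHERE

Fix: Group first, then use HAVING for the count condition

Corrected query:
SELECT kind FROM transactions GROUP BY kind HAVING COUNT(*) > 1

Result:
(no rows)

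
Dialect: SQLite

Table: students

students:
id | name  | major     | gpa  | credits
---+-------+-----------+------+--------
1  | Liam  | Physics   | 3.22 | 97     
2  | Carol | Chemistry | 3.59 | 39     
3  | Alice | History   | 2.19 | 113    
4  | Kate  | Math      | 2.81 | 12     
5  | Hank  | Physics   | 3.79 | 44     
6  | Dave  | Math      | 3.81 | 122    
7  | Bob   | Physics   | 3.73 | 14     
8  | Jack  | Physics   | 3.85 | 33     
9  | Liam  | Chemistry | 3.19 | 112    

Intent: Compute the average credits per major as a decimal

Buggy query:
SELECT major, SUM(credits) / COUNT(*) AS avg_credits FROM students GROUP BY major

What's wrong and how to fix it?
Bug: SUM(credits) and COUNT(*) are both integers; the division truncates the fractional part

Fix: Cast one side to REAL so the division keeps the fractional part

Corrected query:
SELECT major, SUM(credits) * 1.0 / COUNT(*) AS avg_credits FROM students GROUP BY major

Result:
major     | avg_credits
----------+------------
Chemistry | 75.5       
History   | 113        
Math      | 67         
Physics   | 47         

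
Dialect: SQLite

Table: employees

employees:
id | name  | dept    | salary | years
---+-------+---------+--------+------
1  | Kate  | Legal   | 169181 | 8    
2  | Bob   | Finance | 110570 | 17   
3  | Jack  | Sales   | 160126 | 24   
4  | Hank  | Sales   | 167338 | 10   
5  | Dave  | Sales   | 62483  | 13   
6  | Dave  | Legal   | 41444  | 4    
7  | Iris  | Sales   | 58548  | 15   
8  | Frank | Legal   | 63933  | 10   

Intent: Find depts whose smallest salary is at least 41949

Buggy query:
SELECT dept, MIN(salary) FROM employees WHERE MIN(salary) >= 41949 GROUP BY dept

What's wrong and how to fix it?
Bug: MIN() in WHERE is a misuse of aggregate

Fix: Use HAVING for the per-group MIN condition

Corrected query:
SELECT dept, MIN(salary) FROM employees GROUP BY dept HAVING MIN(salary) >= 41949

Result:
dept    | MIN(salary)
--------+------------
Finance | 110570     
Sales   | 58548      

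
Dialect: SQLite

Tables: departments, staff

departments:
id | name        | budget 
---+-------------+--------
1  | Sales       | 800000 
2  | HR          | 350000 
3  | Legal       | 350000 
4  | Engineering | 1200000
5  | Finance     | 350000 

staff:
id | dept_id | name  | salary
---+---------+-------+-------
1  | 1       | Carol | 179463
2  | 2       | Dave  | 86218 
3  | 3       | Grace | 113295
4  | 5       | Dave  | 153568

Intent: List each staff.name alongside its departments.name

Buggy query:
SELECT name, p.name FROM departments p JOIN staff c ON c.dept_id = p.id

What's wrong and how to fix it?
Bug: 'name' exists in both joined tables, so the database can't tell which one is meant

Fix: Qualify the column with its table alias (c.name)

Corrected query:
SELECT c.name, p.name FROM departments p JOIN staff c ON c.dept_id = p.id

Result:
name  | name   
------+--------
Carol | Sales  
Dave  | HR     
Grace | Legal  
Dave  | Finance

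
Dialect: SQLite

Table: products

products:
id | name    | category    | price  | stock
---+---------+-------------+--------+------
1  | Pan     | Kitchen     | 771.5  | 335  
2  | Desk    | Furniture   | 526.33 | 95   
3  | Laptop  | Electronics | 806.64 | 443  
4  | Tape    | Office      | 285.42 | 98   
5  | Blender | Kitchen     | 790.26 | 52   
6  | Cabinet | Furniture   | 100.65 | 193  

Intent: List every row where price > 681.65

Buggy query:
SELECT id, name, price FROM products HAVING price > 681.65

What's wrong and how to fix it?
Bug: This is a non-aggregate query (no GROUP BY, no aggregates), so in SQLite the HAVING clause is invalid here; a row-level condition belongs in WHERE

Fix: Replace HAVING with WHERE since the condition applies to individual rows

Corrected query:
SELECT id, name, price FROM products WHERE price > 681.65

Result:
id | name    | price 
---+---------+-------
1  | Pan     | 771.5 
3  | Laptop  | 806.64
5  | Blender | 790.26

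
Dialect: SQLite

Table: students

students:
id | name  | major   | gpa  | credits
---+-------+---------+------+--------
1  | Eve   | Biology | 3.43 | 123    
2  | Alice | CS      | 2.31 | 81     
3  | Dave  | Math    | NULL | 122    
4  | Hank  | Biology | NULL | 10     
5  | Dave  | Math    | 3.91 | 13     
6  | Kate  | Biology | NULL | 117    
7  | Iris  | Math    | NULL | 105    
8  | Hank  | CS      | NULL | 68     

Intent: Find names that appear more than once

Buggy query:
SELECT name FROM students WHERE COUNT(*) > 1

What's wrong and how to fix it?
Bug: WHERE can't reference COUNT(*); aggregates are computed after WHERE

Fix: GROUP BY name, then filter groups with HAVING COUNT(*) > 1

Corrected query:
SELECT name FROM students GROUP BY name HAVING COUNT(*) > 1

Result:
name
----
Dave
Hank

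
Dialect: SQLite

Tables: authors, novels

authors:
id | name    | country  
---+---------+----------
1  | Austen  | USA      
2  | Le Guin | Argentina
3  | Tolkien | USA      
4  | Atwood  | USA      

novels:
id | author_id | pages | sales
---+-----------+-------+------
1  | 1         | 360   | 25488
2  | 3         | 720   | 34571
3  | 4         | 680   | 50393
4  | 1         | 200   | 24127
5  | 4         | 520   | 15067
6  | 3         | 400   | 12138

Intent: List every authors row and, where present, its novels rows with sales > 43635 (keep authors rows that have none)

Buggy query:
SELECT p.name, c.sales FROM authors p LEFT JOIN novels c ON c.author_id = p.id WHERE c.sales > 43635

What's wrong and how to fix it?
Bug: Filtering c.sales in WHERE discards the NULL rows produced by LEFT JOIN, turning it into an inner join

Fix: Move the right-table condition into the ON clause so unmatched parents are kept

Corrected query:
SELECT p.name, c.sales FROM authors p LEFT JOIN novels c ON c.author_id = p.id AND c.sales > 43635

Result:
name    | sales
--------+------
Austen  | NULL 
Le Guin | NULL 
Tolkien | NULL 
Atwood  | 50393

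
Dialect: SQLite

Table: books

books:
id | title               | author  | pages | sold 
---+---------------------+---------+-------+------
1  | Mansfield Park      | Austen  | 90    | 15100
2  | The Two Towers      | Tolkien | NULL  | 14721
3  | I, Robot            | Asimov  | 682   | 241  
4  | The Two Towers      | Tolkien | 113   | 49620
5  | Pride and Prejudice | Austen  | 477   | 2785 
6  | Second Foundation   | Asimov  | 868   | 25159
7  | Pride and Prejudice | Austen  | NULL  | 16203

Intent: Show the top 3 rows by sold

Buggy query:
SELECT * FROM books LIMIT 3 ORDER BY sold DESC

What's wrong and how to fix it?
Bug: LIMIT must come after ORDER BY

Fix: Swap the clauses: ORDER BY first, then LIMIT

Corrected query:
SELECT * FROM books ORDER BY sold DESC LIMIT 3

Result:
id | title               | author  | pages | sold 
---+---------------------+---------+-------+------
4  | The Two Towers      | Tolkien | 113   | 49620
6  | Second Foundation   | Asimov  | 868   | 25159
7  | Pride and Prejudice | Austen  | NULL  | 16203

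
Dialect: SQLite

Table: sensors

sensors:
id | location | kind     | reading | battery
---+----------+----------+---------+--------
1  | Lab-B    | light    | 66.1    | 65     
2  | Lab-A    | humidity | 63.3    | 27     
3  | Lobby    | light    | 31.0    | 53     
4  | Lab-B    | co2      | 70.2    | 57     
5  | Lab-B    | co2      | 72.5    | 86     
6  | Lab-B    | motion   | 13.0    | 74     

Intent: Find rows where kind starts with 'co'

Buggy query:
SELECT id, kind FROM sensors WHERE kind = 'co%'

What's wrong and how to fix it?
Bug: '=' compares the literal string including the % character; pattern matching needs LIKE

Fix: Replace '=' with LIKE so 'co%' is treated as a pattern

Corrected query:
SELECT id, kind FROM sensors WHERE kind LIKE 'co%'

Result:
id | kind
---+-----
4  | co2 
5  | co2 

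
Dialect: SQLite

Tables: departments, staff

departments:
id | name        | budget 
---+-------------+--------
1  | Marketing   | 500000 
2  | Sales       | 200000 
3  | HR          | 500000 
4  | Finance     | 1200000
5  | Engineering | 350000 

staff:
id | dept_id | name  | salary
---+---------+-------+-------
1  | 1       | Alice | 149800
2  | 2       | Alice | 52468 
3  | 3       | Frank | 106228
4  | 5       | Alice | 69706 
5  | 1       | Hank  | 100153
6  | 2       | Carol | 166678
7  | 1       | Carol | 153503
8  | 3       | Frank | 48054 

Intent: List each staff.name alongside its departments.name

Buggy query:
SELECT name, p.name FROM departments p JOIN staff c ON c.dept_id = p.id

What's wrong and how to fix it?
Bug: 'name' exists in both joined tables, so the database can't tell which one is meant

Fix: Prefix ambiguous columns with the table alias

Corrected query:
SELECT c.name, p.name FROM departments p JOIN staff c ON c.dept_id = p.id

Result:
name  | name       
------+------------
Alice | Marketing  
Alice | Sales      
Frank | HR         
Alice | Engineering
Hank  | Marketing  
Carol | Sales      
Carol | Marketing  
Frank | HR         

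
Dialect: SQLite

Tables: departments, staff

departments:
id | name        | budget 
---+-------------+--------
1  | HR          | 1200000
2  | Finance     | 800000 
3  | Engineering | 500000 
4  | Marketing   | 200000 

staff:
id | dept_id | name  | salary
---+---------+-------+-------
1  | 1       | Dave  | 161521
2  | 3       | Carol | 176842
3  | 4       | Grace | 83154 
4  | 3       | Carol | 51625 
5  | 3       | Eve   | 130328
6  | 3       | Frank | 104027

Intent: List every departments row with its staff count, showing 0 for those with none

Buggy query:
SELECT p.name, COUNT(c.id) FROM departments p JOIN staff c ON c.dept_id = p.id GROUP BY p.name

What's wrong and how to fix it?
Bug: An inner join excludes parents with zero children

Fix: Switch to LEFT JOIN to retain unmatched parent rows

Corrected query:
SELECT p.name, COUNT(c.id) FROM departments p LEFT JOIN staff c ON c.dept_id = p.id GROUP BY p.name

Result:
name        | COUNT(c.id)
------------+------------
Engineering | 4          
Finance     | 0          
HR          | 1          
Marketing   | 1          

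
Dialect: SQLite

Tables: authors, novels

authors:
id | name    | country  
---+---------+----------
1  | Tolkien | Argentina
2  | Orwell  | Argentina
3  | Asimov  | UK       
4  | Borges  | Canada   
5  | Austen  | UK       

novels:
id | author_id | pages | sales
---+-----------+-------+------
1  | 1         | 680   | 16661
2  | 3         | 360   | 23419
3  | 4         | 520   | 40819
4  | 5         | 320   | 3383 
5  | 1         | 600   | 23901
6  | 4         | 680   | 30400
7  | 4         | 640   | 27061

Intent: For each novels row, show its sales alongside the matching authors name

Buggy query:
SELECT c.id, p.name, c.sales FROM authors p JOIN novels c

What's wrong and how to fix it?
Bug: Missing join condition: each novels row is matched to all authors rows instead of just its own

Fix: Specify the join condition linking the foreign key to the parent id

Corrected query:
SELECT c.id, p.name, c.sales FROM authors p JOIN novels c ON c.author_id = p.id

Result:
id | name    | sales
---+---------+------
1  | Tolkien | 16661
2  | Asimov  | 23419
3  | Borges  | 40819
4  | Austen  | 3383 
5  | Tolkien | 23901
6  | Borges  | 30400
7  | Borges  | 27061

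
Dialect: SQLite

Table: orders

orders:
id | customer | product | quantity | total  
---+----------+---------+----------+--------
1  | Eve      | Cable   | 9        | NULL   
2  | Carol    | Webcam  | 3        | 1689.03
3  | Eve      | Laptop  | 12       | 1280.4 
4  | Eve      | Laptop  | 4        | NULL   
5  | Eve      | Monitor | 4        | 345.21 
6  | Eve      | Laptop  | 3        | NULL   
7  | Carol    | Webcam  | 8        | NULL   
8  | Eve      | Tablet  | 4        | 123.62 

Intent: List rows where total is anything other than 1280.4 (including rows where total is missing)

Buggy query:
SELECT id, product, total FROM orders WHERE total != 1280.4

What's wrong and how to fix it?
Bug: 'total != 1280.4' is unknown when total is NULL, so NULL rows are silently excluded

Fix: Add an explicit OR total IS NULL to include the missing-value rows

Corrected query:
SELECT id, product, total FROM orders WHERE total != 1280.4 OR total IS NULL

Result:
id | product | total  
---+---------+--------
1  | Cable   | NULL   
2  | Webcam  | 1689.03
4  | Laptop  | NULL   
5  | Monitor | 345.21 
6  | Laptop  | NULL   
7  | Webcam  | NULL   
8  | Tablet  | 123.62 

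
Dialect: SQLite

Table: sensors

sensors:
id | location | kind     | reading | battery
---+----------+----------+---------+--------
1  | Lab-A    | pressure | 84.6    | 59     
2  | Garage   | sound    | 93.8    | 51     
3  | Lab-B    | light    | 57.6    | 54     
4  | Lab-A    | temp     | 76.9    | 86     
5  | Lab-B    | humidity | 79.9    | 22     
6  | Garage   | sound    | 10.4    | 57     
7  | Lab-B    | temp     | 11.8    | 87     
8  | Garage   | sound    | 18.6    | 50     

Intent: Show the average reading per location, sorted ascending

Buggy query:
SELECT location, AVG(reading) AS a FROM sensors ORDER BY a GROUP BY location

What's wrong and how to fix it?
Bug: ORDER BY appears before GROUP BY; SQL clause order requires GROUP BY first

Fix: Reorder: SELECT … FROM … GROUP BY … ORDER BY …

Corrected query:
SELECT location, AVG(reading) AS a FROM sensors GROUP BY location ORDER BY a

Result:
location | a        
---------+----------
Garage   | 40.933333
Lab-B    | 49.766667
Lab-A    | 80.75    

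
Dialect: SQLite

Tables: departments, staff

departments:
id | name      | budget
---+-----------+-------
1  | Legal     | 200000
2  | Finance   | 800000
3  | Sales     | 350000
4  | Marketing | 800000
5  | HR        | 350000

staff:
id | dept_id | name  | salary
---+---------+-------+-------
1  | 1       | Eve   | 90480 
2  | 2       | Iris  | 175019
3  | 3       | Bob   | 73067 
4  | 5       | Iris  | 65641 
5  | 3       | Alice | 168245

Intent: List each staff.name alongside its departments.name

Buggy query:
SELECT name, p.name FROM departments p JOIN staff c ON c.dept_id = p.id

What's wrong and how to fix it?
Bug: 'name' exists in both joined tables, so the database can't tell which one is meant

Fix: Prefix ambiguous columns with the table alias

Corrected query:
SELECT c.name, p.name FROM departments p JOIN staff c ON c.dept_id = p.id

Result:
name  | name   
------+--------
Eve   | Legal  
Iris  | Finance
Bob   | Sales  
Iris  | HR     
Alice | Sales  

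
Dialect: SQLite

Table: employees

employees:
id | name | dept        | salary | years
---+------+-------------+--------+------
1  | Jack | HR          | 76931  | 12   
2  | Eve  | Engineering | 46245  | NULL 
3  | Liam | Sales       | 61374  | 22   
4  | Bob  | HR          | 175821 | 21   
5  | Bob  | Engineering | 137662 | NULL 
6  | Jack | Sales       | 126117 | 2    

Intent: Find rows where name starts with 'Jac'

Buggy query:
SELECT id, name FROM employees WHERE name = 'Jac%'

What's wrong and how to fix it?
Bug: '=' compares the literal string including the % character; pattern matching needs LIKE

Fix: Use LIKE for wildcard pattern matching

Corrected query:
SELECT id, name FROM employees WHERE name LIKE 'Jac%'

Result:
id | name
---+-----
1  | Jack
6  | Jack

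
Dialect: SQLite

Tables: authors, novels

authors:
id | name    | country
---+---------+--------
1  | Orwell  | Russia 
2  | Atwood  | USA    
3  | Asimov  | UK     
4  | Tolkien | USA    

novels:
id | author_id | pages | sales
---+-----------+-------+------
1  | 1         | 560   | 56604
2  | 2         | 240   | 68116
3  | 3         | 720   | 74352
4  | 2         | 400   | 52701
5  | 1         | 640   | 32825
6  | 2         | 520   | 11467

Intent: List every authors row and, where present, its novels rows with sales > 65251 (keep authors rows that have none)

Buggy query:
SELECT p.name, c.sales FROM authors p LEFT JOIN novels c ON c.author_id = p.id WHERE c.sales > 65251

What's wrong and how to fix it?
Bug: Filtering c.sales in WHERE discards the NULL rows produced by LEFT JOIN, turning it into an inner join

Fix: Move the right-table condition into the ON clause so unmatched parents are kept

Corrected query:
SELECT p.name, c.sales FROM authors p LEFT JOIN novels c ON c.author_id = p.id AND c.sales > 65251

Result:
name    | sales
--------+------
Orwell  | NULL 
Atwood  | 68116
Asimov  | 74352
Tolkien | NULL 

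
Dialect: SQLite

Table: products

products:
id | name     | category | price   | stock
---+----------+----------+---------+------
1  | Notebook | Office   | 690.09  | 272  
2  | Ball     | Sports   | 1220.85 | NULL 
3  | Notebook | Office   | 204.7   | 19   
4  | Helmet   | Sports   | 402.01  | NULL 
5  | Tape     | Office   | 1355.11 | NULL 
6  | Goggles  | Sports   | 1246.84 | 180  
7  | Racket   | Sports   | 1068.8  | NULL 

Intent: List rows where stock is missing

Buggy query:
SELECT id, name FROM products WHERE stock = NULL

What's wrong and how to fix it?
Bug: '= NULL' is always unknown in SQL three-valued logic, so no rows match

Fix: Use IS NULL to test for NULL

Corrected query:
SELECT id, name FROM products WHERE stock IS NULL

Result:
id | name  
---+-------
2  | Ball  
4  | Helmet
5  | Tape  
7  | Racket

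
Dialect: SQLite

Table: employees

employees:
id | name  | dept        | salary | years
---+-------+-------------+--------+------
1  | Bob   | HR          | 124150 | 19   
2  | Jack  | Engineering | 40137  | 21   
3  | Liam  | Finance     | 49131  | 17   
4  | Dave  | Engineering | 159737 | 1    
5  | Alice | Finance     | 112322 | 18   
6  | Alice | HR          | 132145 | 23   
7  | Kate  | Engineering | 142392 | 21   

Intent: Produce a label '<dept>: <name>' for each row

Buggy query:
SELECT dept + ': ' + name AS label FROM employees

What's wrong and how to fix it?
Bug: SQLite uses || for string concatenation; + coerces text to numbers (yielding 0)

Fix: Use the || operator for string concatenation

Corrected query:
SELECT dept || ': ' || name AS label FROM employees

Result:
label            
-----------------
HR: Bob          
Engineering: Jack
Finance: Liam    
Engineering: Dave
Finance: Alice   
HR: Alice        
Engineering: Kate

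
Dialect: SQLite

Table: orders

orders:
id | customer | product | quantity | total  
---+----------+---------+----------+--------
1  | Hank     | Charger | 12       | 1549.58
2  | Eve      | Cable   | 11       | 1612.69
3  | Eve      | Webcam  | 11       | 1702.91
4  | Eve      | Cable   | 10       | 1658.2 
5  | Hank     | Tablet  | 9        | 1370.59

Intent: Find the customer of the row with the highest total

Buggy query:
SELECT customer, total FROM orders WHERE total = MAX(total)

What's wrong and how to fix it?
Bug: WHERE is evaluated per row; an aggregate over the whole table isn't defined there

Fix: Use a subquery: WHERE total = (SELECT MAX(total) FROM orders)

Corrected query:
SELECT customer, total FROM orders WHERE total = (SELECT MAX(total) FROM orders)

Result:
customer | total  
---------+--------
Eve      | 1702.91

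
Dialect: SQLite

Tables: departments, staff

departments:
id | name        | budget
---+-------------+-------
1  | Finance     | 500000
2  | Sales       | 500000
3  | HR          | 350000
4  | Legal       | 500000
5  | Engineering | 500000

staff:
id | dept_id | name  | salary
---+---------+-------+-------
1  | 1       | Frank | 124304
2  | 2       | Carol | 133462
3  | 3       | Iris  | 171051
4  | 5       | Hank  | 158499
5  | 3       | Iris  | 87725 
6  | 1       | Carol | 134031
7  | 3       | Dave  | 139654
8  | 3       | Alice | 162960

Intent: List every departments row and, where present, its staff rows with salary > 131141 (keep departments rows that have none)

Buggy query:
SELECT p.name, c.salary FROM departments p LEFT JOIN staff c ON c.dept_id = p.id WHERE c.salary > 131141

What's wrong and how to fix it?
Bug: Filtering c.salary in WHERE discards the NULL rows produced by LEFT JOIN, turning it into an inner join

Fix: Move the right-table condition into the ON clause so unmatched parents are kept

Corrected query:
SELECT p.name, c.salary FROM departments p LEFT JOIN staff c ON c.dept_id = p.id AND c.salary > 131141

Result:
name        | salary
------------+-------
Finance     | 134031
Sales       | 133462
HR          | 139654
HR          | 162960
HR          | 171051
Legal       | NULL  
Engineering | 158499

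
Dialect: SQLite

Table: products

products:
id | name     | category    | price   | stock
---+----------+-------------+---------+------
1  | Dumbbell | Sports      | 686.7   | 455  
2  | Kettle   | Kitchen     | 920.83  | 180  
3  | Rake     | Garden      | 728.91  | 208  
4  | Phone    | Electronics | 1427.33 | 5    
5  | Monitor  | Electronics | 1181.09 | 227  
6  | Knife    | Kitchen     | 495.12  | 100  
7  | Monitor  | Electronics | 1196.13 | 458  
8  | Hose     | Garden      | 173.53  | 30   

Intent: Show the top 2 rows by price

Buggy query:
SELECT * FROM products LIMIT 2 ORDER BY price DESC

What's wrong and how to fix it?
Bug: LIMIT must come after ORDER BY

Fix: Sort with ORDER BY, then apply LIMIT

Corrected query:
SELECT * FROM products ORDER BY price DESC LIMIT 2

Result:
id | name    | category    | price   | stock
---+---------+-------------+---------+------
4  | Phone   | Electronics | 1427.33 | 5    
7  | Monitor | Electronics | 1196.13 | 458  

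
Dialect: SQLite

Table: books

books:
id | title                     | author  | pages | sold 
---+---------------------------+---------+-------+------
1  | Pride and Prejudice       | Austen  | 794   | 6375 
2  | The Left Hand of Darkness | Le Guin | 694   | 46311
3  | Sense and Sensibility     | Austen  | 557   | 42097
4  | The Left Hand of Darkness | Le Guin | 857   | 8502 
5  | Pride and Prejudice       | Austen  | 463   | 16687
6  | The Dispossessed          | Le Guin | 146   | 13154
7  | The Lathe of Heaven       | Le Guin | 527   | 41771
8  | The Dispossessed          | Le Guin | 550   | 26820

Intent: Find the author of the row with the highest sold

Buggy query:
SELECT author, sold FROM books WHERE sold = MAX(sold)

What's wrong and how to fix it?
Bug: WHERE is evaluated per row; an aggregate over the whole table isn't defined there

Fix: Use a subquery: WHERE sold = (SELECT MAX(sold) FROM books)

Corrected query:
SELECT author, sold FROM books WHERE sold = (SELECT MAX(sold) FROM books)

Result:
author  | sold 
--------+------
Le Guin | 46311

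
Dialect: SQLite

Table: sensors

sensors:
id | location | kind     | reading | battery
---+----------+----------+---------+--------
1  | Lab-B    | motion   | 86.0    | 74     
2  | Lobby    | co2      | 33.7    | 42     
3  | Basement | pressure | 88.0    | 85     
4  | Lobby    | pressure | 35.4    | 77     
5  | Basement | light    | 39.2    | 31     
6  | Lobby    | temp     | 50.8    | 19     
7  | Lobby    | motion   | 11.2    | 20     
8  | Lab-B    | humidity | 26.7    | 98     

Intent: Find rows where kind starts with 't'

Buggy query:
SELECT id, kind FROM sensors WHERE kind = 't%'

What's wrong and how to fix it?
Bug: Wildcards only work with LIKE; '=' treats '%' as a literal character

Fix: Replace '=' with LIKE so 't%' is treated as a pattern

Corrected query:
SELECT id, kind FROM sensors WHERE kind LIKE 't%'

Result:
id | kind
---+-----
6  | temp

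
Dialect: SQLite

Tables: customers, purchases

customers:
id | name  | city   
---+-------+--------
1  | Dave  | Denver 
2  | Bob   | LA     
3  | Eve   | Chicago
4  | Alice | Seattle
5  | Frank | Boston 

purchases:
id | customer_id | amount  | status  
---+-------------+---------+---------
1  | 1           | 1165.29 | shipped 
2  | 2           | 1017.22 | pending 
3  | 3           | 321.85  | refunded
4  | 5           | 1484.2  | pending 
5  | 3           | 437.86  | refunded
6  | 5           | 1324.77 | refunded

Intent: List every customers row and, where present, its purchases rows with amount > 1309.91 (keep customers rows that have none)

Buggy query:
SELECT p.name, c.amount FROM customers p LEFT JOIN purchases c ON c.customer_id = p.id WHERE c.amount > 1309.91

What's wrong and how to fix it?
Bug: A WHERE condition on the right-hand table after LEFT JOIN drops unmatched parents

Fix: Put 'c.amount > 1309.91' in the JOIN's ON clause instead of WHERE

Corrected query:
SELECT p.name, c.amount FROM customers p LEFT JOIN purchases c ON c.customer_id = p.id AND c.amount > 1309.91

Result:
name  | amount 
------+--------
Dave  | NULL   
Bob   | NULL   
Eve   | NULL   
Alice | NULL   
Frank | 1324.77
Frank | 1484.2 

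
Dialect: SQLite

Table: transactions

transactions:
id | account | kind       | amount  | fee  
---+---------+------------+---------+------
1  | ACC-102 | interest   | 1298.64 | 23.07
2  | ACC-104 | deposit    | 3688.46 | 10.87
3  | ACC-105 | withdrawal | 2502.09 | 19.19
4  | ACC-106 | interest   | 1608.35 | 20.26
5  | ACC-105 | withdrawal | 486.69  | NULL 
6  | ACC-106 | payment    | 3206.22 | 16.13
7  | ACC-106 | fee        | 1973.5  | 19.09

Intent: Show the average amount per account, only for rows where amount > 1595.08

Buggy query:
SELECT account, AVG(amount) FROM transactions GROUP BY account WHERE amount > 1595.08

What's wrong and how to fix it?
Bug: Row-level WHERE must come before GROUP BY in the clause order

Fix: Place WHERE between FROM and GROUP BY

Corrected query:
SELECT account, AVG(amount) FROM transactions WHERE amount > 1595.08 GROUP BY account

Result:
account | AVG(amount)
--------+------------
ACC-104 | 3688.46    
ACC-105 | 2502.09    
ACC-106 | 2262.69    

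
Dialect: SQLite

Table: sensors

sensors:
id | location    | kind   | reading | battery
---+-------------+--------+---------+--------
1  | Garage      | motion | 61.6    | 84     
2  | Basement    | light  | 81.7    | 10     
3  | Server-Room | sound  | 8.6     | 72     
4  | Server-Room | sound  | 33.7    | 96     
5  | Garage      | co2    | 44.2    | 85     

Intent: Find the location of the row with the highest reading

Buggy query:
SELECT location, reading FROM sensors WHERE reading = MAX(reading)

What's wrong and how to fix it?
Bug: MAX(reading) is an aggregate and cannot be used directly in WHERE

Fix: Use a subquery: WHERE reading = (SELECT MAX(reading) FROM sensors)

Corrected query:
SELECT location, reading FROM sensors WHERE reading = (SELECT MAX(reading) FROM sensors)

Result:
location | reading
---------+--------
Basement | 81.7   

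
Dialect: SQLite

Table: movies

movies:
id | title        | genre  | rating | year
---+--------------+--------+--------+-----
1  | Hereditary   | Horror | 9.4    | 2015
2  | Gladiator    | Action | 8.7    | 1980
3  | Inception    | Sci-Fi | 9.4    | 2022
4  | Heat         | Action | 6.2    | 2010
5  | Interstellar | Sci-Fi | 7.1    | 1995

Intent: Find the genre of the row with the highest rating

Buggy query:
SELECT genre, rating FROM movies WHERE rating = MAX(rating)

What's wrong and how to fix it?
Bug: WHERE is evaluated per row; an aggregate over the whole table isn't defined there

Fix: Wrap MAX in a scalar subquery so WHERE compares against a single value

Corrected query:
SELECT genre, rating FROM movies WHERE rating = (SELECT MAX(rating) FROM movies)

Result:
genre  | rating
-------+-------
Horror | 9.4   
Sci-Fi | 9.4   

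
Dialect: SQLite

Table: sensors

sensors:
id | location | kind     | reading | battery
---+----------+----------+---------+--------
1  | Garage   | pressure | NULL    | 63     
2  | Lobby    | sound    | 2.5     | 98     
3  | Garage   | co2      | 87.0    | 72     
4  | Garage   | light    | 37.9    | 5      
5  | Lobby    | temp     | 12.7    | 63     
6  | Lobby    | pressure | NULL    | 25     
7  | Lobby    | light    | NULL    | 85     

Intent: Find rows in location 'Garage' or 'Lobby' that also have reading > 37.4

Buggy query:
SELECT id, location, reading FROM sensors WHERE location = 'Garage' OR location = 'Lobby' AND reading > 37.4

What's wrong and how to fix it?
Bug: Without parentheses, AND is evaluated before OR, so the reading filter only applies to the 'Lobby' branch

Fix: Add parentheses around the OR so the AND applies to both alternatives

Corrected query:
SELECT id, location, reading FROM sensors WHERE (location = 'Garage' OR location = 'Lobby') AND reading > 37.4

Result:
id | location | reading
---+----------+--------
3  | Garage   | 87     
4  | Garage   | 37.9   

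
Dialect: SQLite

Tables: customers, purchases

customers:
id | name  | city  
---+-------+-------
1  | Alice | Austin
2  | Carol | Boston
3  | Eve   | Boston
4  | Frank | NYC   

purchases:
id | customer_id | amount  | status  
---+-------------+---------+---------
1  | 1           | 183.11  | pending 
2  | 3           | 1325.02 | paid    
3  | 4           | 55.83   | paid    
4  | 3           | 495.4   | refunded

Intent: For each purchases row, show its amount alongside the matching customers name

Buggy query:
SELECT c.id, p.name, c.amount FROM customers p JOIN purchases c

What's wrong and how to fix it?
Bug: JOIN with no ON clause produces a cartesian product; every purchases row pairs with every customers row

Fix: Add ON c.customer_id = p.id to the JOIN

Corrected query:
SELECT c.id, p.name, c.amount FROM customers p JOIN purchases c ON c.customer_id = p.id

Result:
id | name  | amount 
---+-------+--------
1  | Alice | 183.11 
2  | Eve   | 1325.02
3  | Frank | 55.83  
4  | Eve   | 495.4  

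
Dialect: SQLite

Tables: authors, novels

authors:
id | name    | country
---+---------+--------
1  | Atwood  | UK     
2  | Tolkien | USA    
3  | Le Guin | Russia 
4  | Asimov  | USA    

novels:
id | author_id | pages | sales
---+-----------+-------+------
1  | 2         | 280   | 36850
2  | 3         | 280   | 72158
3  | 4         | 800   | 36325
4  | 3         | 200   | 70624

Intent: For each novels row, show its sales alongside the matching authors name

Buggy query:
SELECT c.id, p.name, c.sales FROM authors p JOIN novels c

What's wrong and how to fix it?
Bug: Missing join condition: each novels row is matched to all authors rows instead of just its own

Fix: Specify the join condition linking the foreign key to the parent id

Corrected query:
SELECT c.id, p.name, c.sales FROM authors p JOIN novels c ON c.author_id = p.id

Result:
id | name    | sales
---+---------+------
1  | Tolkien | 36850
2  | Le Guin | 72158
3  | Asimov  | 36325
4  | Le Guin | 70624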